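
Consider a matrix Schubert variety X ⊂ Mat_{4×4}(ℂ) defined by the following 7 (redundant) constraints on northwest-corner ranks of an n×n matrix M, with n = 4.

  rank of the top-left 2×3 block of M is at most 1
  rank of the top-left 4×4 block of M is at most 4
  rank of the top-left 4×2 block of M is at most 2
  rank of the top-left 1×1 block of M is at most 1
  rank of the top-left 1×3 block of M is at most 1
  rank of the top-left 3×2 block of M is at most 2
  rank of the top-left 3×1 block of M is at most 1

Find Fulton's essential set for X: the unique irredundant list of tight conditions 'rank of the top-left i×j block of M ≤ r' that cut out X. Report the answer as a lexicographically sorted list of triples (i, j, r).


Reconstructing r_w from the 7 given conditions:

  R[1]: 1 1 1 1
  R[2]: 1 1 1 2
  R[3]: 1 2 2 3
  R[4]: 1 2 3 4

second differences of R give the permutation w = (1, 4, 2, 3).

Fulton essential set (1 of the 2 Rothe cells):

[(2, 3, 1)]


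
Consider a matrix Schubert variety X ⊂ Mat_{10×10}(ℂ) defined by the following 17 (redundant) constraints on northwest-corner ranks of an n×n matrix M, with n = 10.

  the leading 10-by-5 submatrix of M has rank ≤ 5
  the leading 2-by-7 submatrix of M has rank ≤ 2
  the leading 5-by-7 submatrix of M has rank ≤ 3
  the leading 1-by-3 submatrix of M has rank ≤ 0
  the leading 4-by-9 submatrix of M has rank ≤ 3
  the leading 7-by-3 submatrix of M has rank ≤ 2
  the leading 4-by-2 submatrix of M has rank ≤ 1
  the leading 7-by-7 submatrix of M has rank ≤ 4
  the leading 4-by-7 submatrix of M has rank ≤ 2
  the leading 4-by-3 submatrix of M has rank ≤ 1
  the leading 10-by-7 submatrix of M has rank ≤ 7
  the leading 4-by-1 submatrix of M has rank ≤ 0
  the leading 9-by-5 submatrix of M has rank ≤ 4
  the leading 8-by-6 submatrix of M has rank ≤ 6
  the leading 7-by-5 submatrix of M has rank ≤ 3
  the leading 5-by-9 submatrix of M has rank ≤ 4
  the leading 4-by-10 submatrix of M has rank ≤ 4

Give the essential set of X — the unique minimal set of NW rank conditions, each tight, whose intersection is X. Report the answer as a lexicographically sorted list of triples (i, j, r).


Reconstructing r_w from the 17 given conditions:

  row 1: 0  0  0  1  1  1  1  1  1  1
  row 2: 0  1  1  2  2  2  2  2  2  2
  row 3: 0  1  1  2  2  2  2  3  3  3
  row 4: 0  1  1  2  2  2  2  3  3  4
  row 5: 1  2  2  3  3  3  3  4  4  5
  row 6: 1  2  2  3  3  4  4  5  5  6
  row 7: 1  2  2  3  3  4  4  5  6  7
  row 8: 1  2  3  4  4  5  5  6  7  8
  row 9: 1  2  3  4  4  5  6  7  8  9
  row 10: 1  2  3  4  5  6  7  8  9  10

the unique w with this rank table is (4, 2, 8, 10, 1, 6, 9, 3, 7, 5).

Fulton essential set (9 of the 21 Rothe cells):

[(1, 3, 0), (4, 1, 0), (4, 3, 1), (4, 7, 2), (4, 9, 3), (7, 3, 2), (7, 5, 3), (7, 7, 4), (9, 5, 4)]


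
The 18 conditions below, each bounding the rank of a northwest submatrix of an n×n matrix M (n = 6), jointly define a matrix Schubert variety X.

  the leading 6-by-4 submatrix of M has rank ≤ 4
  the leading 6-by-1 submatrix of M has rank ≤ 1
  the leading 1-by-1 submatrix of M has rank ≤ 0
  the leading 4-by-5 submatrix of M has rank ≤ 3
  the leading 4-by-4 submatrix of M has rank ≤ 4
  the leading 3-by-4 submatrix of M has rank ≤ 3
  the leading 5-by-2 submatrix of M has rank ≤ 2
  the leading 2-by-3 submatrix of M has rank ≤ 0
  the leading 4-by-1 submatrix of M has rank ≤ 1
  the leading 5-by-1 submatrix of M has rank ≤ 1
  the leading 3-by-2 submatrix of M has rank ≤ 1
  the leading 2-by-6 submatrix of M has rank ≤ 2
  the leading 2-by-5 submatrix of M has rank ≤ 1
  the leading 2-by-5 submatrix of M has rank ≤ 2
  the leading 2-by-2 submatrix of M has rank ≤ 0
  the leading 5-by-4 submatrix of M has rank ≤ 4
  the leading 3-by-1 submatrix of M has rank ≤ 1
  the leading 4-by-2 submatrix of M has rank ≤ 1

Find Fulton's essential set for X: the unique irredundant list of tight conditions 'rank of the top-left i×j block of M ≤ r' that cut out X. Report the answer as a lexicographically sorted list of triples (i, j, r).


Propagating the 18 rank bounds to every northwest block:

  0 | 0 | 0 | 1 | 1 | 1
  0 | 0 | 0 | 1 | 1 | 2
  1 | 1 | 1 | 2 | 2 | 3
  1 | 1 | 2 | 3 | 3 | 4
  1 | 2 | 3 | 4 | 4 | 5
  1 | 2 | 3 | 4 | 5 | 6

reading off 1-entries of Δ²R: w = (4, 6, 1, 3, 2, 5).

ℓ(w)=8; the 3 essential cells (i,j,r):

[(2, 3, 0), (2, 5, 1), (4, 2, 1)]


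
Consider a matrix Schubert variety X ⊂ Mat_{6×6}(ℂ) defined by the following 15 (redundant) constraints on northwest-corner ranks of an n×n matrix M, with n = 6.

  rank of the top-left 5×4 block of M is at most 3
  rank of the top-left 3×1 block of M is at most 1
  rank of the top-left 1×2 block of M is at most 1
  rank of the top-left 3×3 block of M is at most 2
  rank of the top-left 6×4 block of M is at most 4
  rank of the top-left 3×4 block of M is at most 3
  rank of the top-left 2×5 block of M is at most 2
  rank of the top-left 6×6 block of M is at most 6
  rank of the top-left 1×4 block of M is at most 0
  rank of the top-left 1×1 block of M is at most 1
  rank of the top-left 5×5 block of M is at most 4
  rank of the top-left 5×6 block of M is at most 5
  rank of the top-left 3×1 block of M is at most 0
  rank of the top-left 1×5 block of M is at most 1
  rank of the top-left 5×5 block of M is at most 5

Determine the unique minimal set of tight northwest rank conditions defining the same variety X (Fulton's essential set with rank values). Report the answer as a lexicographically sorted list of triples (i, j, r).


Rank table r_w(6×6) implied by the 15 constraints:

  row 1: 0 | 0 | 0 | 0 | 1 | 1
  row 2: 0 | 1 | 1 | 1 | 2 | 2
  row 3: 0 | 1 | 2 | 2 | 3 | 3
  row 4: 1 | 2 | 3 | 3 | 4 | 4
  row 5: 1 | 2 | 3 | 3 | 4 | 5
  row 6: 1 | 2 | 3 | 4 | 5 | 6

reading off 1-entries of Δ²R: w = (5, 2, 3, 1, 6, 4).

ℓ(w)=7; the 3 essential cells (i,j,r):

[(1, 4, 0), (3, 1, 0), (5, 4, 3)]


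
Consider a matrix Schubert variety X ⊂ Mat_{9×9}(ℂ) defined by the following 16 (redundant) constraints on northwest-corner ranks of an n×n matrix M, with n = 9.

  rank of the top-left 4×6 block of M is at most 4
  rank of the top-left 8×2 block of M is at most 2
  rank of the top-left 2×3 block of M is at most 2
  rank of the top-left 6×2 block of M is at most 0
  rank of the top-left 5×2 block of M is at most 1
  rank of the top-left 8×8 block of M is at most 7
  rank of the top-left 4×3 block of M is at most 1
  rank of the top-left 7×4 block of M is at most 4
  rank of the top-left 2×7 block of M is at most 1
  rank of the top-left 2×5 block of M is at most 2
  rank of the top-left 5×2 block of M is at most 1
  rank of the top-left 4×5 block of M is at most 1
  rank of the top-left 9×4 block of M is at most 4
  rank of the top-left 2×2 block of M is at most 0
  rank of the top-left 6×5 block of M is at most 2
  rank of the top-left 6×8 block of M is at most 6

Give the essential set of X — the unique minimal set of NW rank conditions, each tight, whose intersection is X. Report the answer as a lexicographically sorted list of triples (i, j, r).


Reconstructing r_w from the 16 given conditions:

  row 1: 0  0  1  1  1  1  1  1  1
  row 2: 0  0  1  1  1  1  1  2  2
  row 3: 0  0  1  1  1  2  2  3  3
  row 4: 0  0  1  1  1  2  3  4  4
  row 5: 0  0  1  2  2  3  4  5  5
  row 6: 0  0  1  2  2  3  4  5  6
  row 7: 1  1  2  3  3  4  5  6  7
  row 8: 1  2  3  4  4  5  6  7  8
  row 9: 1  2  3  4  5  6  7  8  9

so w = (3, 8, 6, 7, 4, 9, 1, 2, 5).

D(w) has 21 cells with 4 SE-corners; essential set:

[(2, 7, 1), (4, 5, 1), (6, 2, 0), (6, 5, 2)]


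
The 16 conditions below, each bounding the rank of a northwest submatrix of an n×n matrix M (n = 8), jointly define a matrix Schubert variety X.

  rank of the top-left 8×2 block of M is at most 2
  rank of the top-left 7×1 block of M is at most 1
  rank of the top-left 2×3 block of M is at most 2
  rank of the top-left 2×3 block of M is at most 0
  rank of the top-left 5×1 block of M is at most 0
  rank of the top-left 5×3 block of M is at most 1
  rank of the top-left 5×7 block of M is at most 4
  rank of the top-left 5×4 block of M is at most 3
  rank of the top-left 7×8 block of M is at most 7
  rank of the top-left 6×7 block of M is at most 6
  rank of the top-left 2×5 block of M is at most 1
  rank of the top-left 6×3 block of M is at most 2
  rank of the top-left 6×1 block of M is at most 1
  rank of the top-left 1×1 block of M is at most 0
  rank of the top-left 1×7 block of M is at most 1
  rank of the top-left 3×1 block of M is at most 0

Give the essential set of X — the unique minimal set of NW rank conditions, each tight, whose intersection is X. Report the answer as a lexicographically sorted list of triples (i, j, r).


Propagating the 16 rank bounds to every northwest block:

  i=1: 0 0 0 1 1 1 1 1
  i=2: 0 0 0 1 1 2 2 2
  i=3: 0 1 1 2 2 3 3 3
  i=4: 0 1 1 2 3 4 4 4
  i=5: 0 1 1 2 3 4 4 5
  i=6: 1 2 2 3 4 5 5 6
  i=7: 1 2 3 4 5 6 6 7
  i=8: 1 2 3 4 5 6 7 8

the unique w with this rank table is (4, 6, 2, 5, 8, 1, 3, 7).

D(w) has 13 cells with 5 SE-corners; essential set:

[(2, 3, 0), (2, 5, 1), (5, 1, 0), (5, 3, 1), (5, 7, 4)]


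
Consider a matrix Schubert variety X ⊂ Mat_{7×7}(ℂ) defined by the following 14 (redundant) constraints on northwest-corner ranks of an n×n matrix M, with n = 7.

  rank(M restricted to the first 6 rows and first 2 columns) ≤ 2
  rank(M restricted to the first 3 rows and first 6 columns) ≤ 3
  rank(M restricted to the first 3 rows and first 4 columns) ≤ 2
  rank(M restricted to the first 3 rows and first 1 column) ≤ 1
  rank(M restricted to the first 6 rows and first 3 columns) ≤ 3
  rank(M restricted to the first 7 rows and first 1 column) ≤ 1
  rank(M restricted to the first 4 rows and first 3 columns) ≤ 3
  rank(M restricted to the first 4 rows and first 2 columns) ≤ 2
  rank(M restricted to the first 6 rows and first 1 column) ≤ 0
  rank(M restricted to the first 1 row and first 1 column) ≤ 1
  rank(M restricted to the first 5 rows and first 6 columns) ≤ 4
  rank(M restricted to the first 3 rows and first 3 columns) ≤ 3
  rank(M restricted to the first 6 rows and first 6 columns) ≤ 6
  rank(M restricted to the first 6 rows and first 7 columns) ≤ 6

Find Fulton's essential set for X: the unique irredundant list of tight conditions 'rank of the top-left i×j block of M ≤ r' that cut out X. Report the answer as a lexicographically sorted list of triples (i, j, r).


Propagating the 14 rank bounds to every northwest block:

  0  1  1  1  1  1  1
  0  1  2  2  2  2  2
  0  1  2  2  3  3  3
  0  1  2  3  4  4  4
  0  1  2  3  4  4  5
  0  1  2  3  4  5  6
  1  2  3  4  5  6  7

reading off 1-entries of Δ²R: w = (2, 3, 5, 4, 7, 6, 1).

3 SE-corners of the 8-cell Rothe diagram give Ess(w):

[(3, 4, 2), (5, 6, 4), (6, 1, 0)]


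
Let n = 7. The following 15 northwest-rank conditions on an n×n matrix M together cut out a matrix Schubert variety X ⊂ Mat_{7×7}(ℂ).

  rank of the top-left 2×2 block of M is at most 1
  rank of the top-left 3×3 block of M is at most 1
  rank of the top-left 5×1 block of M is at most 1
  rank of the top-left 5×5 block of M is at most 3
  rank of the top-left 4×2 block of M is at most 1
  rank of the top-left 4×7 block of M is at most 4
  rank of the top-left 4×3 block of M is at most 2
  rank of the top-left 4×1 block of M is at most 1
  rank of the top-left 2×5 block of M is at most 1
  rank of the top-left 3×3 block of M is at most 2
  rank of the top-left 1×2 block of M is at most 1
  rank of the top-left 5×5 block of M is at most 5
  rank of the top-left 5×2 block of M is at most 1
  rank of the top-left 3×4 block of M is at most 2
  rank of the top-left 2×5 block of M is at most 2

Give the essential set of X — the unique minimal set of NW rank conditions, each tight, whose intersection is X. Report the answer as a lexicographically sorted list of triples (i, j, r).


Recovering R(i,j) via the rank-extension bound from the 15 conditions:

  i=1: 1  1  1  1  1  1  1
  i=2: 1  1  1  1  1  2  2
  i=3: 1  1  1  2  2  3  3
  i=4: 1  1  2  3  3  4  4
  i=5: 1  1  2  3  3  4  5
  i=6: 1  2  3  4  4  5  6
  i=7: 1  2  3  4  5  6  7

reading off 1-entries of Δ²R: w = (1, 6, 4, 3, 7, 2, 5).

D(w) has 9 cells with 4 SE-corners; essential set:

[(2, 5, 1), (3, 3, 1), (5, 2, 1), (5, 5, 3)]


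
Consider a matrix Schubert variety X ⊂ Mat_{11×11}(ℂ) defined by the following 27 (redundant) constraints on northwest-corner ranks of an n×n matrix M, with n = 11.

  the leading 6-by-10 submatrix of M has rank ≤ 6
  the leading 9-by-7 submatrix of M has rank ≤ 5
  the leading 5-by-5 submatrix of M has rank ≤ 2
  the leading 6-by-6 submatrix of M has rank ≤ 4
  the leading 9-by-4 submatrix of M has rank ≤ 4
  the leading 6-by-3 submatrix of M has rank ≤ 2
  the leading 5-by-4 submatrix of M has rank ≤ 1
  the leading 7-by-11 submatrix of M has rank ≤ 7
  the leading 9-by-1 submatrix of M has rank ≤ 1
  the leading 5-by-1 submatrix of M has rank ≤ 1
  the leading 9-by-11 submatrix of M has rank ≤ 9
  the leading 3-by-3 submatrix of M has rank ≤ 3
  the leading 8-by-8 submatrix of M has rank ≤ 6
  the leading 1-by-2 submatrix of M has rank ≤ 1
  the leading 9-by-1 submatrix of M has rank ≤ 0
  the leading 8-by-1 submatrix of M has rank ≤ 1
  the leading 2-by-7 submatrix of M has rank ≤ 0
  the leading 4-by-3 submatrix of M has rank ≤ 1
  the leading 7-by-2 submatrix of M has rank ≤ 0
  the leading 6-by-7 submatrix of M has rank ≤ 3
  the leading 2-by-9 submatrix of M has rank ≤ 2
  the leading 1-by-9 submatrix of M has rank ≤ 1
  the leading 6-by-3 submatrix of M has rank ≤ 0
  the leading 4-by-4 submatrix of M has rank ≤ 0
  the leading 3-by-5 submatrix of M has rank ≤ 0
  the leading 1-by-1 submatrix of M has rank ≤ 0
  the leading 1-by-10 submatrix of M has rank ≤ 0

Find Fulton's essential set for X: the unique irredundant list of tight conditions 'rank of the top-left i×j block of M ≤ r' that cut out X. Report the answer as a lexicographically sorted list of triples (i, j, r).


The tightest implied rank at each (i,j), from the 27 conditions:

  0 | 0 | 0 | 0 | 0 | 0 | 0 | 0 | 0 | 0 | 1
  0 | 0 | 0 | 0 | 0 | 0 | 0 | 1 | 1 | 1 | 2
  0 | 0 | 0 | 0 | 0 | 1 | 1 | 2 | 2 | 2 | 3
  0 | 0 | 0 | 0 | 1 | 2 | 2 | 3 | 3 | 3 | 4
  0 | 0 | 0 | 1 | 2 | 3 | 3 | 4 | 4 | 4 | 5
  0 | 0 | 0 | 1 | 2 | 3 | 3 | 4 | 5 | 5 | 6
  0 | 0 | 1 | 2 | 3 | 4 | 4 | 5 | 6 | 6 | 7
  0 | 1 | 2 | 3 | 4 | 5 | 5 | 6 | 7 | 7 | 8
  0 | 1 | 2 | 3 | 4 | 5 | 5 | 6 | 7 | 8 | 9
  1 | 2 | 3 | 4 | 5 | 6 | 6 | 7 | 8 | 9 | 10
  1 | 2 | 3 | 4 | 5 | 6 | 7 | 8 | 9 | 10 | 11

reading off 1-entries of Δ²R: w = (11, 8, 6, 5, 4, 9, 3, 2, 10, 1, 7).

Rothe diagram D(w) (38 cells), 9 SE-corners (essential conditions):

[(1, 10, 0), (2, 7, 0), (3, 5, 0), (4, 4, 0), (6, 3, 0), (6, 7, 3), (7, 2, 0), (9, 1, 0), (9, 7, 5)]


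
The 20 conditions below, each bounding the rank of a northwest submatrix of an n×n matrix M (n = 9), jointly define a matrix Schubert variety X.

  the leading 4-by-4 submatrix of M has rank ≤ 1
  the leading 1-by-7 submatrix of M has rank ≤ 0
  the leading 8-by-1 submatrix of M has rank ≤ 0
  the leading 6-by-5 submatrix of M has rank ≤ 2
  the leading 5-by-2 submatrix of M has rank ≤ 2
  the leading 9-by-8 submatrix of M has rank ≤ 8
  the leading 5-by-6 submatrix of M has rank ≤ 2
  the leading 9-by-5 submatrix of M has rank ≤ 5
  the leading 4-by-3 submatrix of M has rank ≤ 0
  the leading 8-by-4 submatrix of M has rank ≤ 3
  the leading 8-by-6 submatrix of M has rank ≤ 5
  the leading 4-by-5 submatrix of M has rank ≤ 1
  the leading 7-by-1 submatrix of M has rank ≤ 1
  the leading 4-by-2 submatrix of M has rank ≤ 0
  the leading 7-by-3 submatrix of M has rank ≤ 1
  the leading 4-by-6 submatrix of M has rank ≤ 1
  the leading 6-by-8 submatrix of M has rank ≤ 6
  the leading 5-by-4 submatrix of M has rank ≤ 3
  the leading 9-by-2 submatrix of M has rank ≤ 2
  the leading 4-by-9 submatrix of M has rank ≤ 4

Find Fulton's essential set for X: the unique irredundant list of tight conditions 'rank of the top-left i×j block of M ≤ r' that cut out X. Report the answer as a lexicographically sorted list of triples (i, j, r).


Recovering R(i,j) via the rank-extension bound from the 20 conditions:

  0 | 0 | 0 | 0 | 0 | 0 | 0 | 1 | 1
  0 | 0 | 0 | 1 | 1 | 1 | 1 | 2 | 2
  0 | 0 | 0 | 1 | 1 | 1 | 2 | 3 | 3
  0 | 0 | 0 | 1 | 1 | 1 | 2 | 3 | 4
  0 | 1 | 1 | 2 | 2 | 2 | 3 | 4 | 5
  0 | 1 | 1 | 2 | 2 | 3 | 4 | 5 | 6
  0 | 1 | 1 | 2 | 3 | 4 | 5 | 6 | 7
  0 | 1 | 2 | 3 | 4 | 5 | 6 | 7 | 8
  1 | 2 | 3 | 4 | 5 | 6 | 7 | 8 | 9

giving w = (8, 4, 7, 9, 2, 6, 5, 3, 1) via Δ²R.

ℓ(w)=27; the 6 essential cells (i,j,r):

[(1, 7, 0), (4, 3, 0), (4, 6, 1), (6, 5, 2), (7, 3, 1), (8, 1, 0)]


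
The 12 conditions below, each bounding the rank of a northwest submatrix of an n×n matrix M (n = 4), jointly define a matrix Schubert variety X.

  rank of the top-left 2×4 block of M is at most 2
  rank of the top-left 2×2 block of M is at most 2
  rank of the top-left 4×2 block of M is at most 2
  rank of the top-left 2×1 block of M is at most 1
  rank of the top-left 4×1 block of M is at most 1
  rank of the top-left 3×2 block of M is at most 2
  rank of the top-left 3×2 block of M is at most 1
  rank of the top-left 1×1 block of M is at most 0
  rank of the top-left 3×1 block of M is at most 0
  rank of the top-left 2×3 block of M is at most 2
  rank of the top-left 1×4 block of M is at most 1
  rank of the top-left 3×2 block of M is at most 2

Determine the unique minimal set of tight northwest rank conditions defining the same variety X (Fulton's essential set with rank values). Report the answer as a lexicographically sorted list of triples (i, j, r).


Propagating the 12 rank bounds to every northwest block:

  i=1: 0  1  1  1
  i=2: 0  1  2  2
  i=3: 0  1  2  3
  i=4: 1  2  3  4

giving w = (2, 3, 4, 1) via Δ²R.

|D(w)|=3, |Ess(w)|=1:

[(3, 1, 0)]


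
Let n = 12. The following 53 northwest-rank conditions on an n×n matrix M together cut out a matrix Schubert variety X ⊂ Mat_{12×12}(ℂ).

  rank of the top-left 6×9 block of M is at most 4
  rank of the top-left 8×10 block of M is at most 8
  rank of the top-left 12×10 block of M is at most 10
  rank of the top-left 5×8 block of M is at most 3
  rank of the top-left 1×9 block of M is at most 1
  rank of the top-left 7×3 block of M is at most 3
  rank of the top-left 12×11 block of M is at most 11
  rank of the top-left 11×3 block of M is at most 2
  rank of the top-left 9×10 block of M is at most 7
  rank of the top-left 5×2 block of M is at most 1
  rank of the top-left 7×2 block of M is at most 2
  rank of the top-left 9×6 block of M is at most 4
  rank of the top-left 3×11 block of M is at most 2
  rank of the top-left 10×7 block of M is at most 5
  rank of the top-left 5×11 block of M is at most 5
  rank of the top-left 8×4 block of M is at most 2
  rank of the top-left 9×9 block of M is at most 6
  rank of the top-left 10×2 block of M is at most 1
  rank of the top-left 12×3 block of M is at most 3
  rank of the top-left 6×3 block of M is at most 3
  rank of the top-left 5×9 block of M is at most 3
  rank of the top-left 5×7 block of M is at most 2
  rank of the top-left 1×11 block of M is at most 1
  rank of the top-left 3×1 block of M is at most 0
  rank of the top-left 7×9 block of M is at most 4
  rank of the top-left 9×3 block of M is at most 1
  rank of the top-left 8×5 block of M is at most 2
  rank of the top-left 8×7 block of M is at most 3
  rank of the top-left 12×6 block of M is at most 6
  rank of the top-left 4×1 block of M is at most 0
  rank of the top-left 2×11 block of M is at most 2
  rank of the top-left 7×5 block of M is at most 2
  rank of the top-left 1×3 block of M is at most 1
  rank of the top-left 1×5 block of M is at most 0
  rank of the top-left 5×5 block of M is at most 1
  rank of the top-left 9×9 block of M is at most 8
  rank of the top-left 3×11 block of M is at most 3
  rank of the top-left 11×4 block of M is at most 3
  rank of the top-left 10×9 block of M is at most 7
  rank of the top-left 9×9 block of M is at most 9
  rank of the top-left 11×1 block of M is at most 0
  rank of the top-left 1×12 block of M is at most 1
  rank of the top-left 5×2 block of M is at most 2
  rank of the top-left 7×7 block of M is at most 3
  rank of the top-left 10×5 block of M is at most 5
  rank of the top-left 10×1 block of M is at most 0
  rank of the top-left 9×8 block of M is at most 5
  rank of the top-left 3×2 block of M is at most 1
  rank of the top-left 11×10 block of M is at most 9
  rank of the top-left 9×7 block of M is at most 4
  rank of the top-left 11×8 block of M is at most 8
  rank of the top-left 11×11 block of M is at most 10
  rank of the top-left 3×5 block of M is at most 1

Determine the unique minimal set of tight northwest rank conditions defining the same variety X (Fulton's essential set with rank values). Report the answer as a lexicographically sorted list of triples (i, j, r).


The tightest implied rank at each (i,j), from the 53 conditions:

  0, 0, 0, 0, 0, 1, 1, 1, 1, 1, 1, 1
  0, 1, 1, 1, 1, 2, 2, 2, 2, 2, 2, 2
  0, 1, 1, 1, 1, 2, 2, 2, 2, 2, 2, 3
  0, 1, 1, 1, 1, 2, 2, 3, 3, 3, 3, 4
  0, 1, 1, 1, 1, 2, 2, 3, 3, 4, 4, 5
  0, 1, 1, 2, 2, 3, 3, 4, 4, 5, 5, 6
  0, 1, 1, 2, 2, 3, 3, 4, 4, 5, 6, 7
  0, 1, 1, 2, 2, 3, 3, 4, 5, 6, 7, 8
  0, 1, 1, 2, 3, 4, 4, 5, 6, 7, 8, 9
  0, 1, 2, 3, 4, 5, 5, 6, 7, 8, 9, 10
  0, 1, 2, 3, 4, 5, 6, 7, 8, 9, 10, 11
  1, 2, 3, 4, 5, 6, 7, 8, 9, 10, 11, 12

so w = (6, 2, 12, 8, 10, 4, 11, 9, 5, 3, 7, 1).

Rothe diagram D(w) (41 cells), 10 SE-corners (essential conditions):

[(1, 5, 0), (3, 11, 2), (5, 5, 1), (5, 7, 2), (5, 9, 3), (7, 9, 4), (8, 5, 2), (8, 7, 3), (9, 3, 1), (11, 1, 0)]


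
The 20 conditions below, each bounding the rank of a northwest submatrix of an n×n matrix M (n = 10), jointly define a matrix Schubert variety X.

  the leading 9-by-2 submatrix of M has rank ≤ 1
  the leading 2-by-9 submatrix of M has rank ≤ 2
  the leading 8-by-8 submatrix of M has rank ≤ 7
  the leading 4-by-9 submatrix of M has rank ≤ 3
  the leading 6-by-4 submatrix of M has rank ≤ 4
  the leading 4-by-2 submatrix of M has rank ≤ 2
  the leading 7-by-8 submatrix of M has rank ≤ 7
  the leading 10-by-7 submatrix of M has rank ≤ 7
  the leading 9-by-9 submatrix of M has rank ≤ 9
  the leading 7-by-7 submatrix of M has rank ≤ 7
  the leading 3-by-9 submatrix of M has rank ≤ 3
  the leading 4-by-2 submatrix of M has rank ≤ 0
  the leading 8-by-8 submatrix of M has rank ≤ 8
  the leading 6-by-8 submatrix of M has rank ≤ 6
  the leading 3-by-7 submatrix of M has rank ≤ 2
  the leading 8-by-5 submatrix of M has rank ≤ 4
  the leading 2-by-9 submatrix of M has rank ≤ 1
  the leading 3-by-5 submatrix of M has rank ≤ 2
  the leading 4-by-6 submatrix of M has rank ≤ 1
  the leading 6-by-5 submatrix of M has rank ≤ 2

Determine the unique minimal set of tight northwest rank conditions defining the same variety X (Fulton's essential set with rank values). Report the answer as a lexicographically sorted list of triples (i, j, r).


Rank table r_w(10×10) implied by the 20 constraints:

  row 1: 0  0  1  1  1  1  1  1  1  1
  row 2: 0  0  1  1  1  1  1  1  1  2
  row 3: 0  0  1  1  1  1  2  2  2  3
  row 4: 0  0  1  1  1  1  2  3  3  4
  row 5: 1  1  2  2  2  2  3  4  4  5
  row 6: 1  1  2  2  2  3  4  5  5  6
  row 7: 1  1  2  3  3  4  5  6  6  7
  row 8: 1  1  2  3  4  5  6  7  7  8
  row 9: 1  1  2  3  4  5  6  7  8  9
  row 10: 1  2  3  4  5  6  7  8  9  10

giving w = (3, 10, 7, 8, 1, 6, 4, 5, 9, 2) via Δ²R.

ℓ(w)=26; the 5 essential cells (i,j,r):

[(2, 9, 1), (4, 2, 0), (4, 6, 1), (6, 5, 2), (9, 2, 1)]


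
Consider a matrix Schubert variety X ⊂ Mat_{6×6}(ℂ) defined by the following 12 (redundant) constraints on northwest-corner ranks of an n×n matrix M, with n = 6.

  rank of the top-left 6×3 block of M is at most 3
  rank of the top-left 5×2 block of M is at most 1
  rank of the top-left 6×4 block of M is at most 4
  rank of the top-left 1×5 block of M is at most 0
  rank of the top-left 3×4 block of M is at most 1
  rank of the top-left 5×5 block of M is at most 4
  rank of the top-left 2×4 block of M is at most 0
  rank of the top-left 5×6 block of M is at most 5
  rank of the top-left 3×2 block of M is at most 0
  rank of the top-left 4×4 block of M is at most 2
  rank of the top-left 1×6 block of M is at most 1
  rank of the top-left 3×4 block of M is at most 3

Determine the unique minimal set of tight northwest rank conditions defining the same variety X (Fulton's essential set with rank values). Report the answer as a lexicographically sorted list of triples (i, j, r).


Reconstructing r_w from the 12 given conditions:

  i=1: 0 0 0 0 0 1
  i=2: 0 0 0 0 1 2
  i=3: 0 0 1 1 2 3
  i=4: 1 1 2 2 3 4
  i=5: 1 1 2 3 4 5
  i=6: 1 2 3 4 5 6

reading off 1-entries of Δ²R: w = (6, 5, 3, 1, 4, 2).

Fulton essential set (4 of the 12 Rothe cells):

[(1, 5, 0), (2, 4, 0), (3, 2, 0), (5, 2, 1)]


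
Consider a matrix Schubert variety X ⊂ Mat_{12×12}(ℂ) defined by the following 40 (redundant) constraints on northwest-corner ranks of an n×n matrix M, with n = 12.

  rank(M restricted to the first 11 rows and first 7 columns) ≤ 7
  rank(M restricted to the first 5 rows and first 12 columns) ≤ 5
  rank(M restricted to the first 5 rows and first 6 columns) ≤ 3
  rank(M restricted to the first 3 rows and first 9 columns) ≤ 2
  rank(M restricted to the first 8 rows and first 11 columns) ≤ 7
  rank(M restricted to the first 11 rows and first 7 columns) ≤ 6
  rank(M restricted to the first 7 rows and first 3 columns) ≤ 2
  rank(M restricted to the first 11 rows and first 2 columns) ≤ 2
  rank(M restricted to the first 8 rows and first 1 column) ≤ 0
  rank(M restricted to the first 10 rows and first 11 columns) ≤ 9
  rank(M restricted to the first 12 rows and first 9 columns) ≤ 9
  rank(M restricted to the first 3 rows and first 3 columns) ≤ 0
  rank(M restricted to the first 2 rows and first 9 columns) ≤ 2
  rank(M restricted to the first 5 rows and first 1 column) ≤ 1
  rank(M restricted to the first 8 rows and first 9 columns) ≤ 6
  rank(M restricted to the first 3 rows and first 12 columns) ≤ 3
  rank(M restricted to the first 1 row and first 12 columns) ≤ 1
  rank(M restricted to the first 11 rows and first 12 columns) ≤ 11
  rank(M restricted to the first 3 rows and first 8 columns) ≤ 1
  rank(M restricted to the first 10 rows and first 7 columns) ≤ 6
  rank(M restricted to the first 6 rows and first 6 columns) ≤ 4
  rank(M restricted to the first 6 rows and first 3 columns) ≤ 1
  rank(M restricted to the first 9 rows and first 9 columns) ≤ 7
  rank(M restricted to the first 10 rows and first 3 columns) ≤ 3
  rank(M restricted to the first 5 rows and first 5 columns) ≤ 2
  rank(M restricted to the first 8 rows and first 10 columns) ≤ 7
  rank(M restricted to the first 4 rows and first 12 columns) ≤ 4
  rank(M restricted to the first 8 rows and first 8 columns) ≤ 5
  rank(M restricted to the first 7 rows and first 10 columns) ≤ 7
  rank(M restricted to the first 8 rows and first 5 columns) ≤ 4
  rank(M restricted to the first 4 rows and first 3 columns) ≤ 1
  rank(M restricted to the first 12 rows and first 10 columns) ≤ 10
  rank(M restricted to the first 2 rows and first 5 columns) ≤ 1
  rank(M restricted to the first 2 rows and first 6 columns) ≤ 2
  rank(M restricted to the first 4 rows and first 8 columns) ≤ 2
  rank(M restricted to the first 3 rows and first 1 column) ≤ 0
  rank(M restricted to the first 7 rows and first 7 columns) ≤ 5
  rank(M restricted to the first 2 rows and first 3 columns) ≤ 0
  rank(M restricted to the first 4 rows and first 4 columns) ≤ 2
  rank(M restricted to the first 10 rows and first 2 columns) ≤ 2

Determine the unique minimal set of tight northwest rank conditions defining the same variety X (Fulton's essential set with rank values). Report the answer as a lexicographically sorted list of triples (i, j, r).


Computing R[i][j] = min implied NW-rank bound (n=12, 40 conditions):

  R[1]: 0 | 0 | 0 | 1 | 1 | 1 | 1 | 1 | 1 | 1 | 1 | 1
  R[2]: 0 | 0 | 0 | 1 | 1 | 1 | 1 | 1 | 2 | 2 | 2 | 2
  R[3]: 0 | 0 | 0 | 1 | 1 | 1 | 1 | 1 | 2 | 3 | 3 | 3
  R[4]: 0 | 1 | 1 | 2 | 2 | 2 | 2 | 2 | 3 | 4 | 4 | 4
  R[5]: 0 | 1 | 1 | 2 | 2 | 3 | 3 | 3 | 4 | 5 | 5 | 5
  R[6]: 0 | 1 | 1 | 2 | 3 | 4 | 4 | 4 | 5 | 6 | 6 | 6
  R[7]: 0 | 1 | 2 | 3 | 4 | 5 | 5 | 5 | 6 | 7 | 7 | 7
  R[8]: 0 | 1 | 2 | 3 | 4 | 5 | 5 | 5 | 6 | 7 | 7 | 8
  R[9]: 1 | 2 | 3 | 4 | 5 | 6 | 6 | 6 | 7 | 8 | 8 | 9
  R[10]: 1 | 2 | 3 | 4 | 5 | 6 | 6 | 7 | 8 | 9 | 9 | 10
  R[11]: 1 | 2 | 3 | 4 | 5 | 6 | 6 | 7 | 8 | 9 | 10 | 11
  R[12]: 1 | 2 | 3 | 4 | 5 | 6 | 7 | 8 | 9 | 10 | 11 | 12

hence w(1..12) = (4, 9, 10, 2, 6, 5, 3, 12, 1, 8, 11, 7).

Fulton essential set (8 of the 30 Rothe cells):

[(3, 3, 0), (3, 8, 1), (5, 5, 2), (6, 3, 1), (8, 1, 0), (8, 8, 5), (8, 11, 7), (11, 7, 6)]


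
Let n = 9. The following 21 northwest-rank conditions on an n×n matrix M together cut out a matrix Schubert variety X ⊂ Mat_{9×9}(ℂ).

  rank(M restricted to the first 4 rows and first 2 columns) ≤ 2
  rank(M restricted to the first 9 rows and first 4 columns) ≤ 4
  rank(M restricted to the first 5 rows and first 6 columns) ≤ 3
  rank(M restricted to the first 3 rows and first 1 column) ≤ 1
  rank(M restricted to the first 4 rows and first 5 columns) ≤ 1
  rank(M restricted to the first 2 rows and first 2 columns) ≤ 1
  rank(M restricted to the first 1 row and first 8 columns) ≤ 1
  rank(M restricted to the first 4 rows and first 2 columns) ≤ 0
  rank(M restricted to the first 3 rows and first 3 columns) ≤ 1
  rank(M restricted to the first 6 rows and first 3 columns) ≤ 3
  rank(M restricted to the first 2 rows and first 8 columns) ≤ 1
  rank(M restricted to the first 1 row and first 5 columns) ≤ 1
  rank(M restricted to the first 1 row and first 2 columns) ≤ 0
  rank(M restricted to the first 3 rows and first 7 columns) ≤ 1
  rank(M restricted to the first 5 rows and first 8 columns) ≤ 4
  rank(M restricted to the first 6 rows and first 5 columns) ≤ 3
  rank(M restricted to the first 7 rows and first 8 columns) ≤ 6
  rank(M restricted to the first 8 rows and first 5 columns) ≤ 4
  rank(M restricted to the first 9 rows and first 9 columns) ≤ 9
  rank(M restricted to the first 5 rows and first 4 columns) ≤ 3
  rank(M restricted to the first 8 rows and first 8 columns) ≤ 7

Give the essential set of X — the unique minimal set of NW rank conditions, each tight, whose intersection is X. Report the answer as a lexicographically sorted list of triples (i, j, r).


Recovering R(i,j) via the rank-extension bound from the 21 conditions:

  0 | 0 | 1 | 1 | 1 | 1 | 1 | 1 | 1
  0 | 0 | 1 | 1 | 1 | 1 | 1 | 1 | 2
  0 | 0 | 1 | 1 | 1 | 1 | 1 | 2 | 3
  0 | 0 | 1 | 1 | 1 | 2 | 2 | 3 | 4
  1 | 1 | 2 | 2 | 2 | 3 | 3 | 4 | 5
  1 | 2 | 3 | 3 | 3 | 4 | 4 | 5 | 6
  1 | 2 | 3 | 4 | 4 | 5 | 5 | 6 | 7
  1 | 2 | 3 | 4 | 4 | 5 | 6 | 7 | 8
  1 | 2 | 3 | 4 | 5 | 6 | 7 | 8 | 9

the unique w with this rank table is (3, 9, 8, 6, 1, 2, 4, 7, 5).

|D(w)|=20, |Ess(w)|=5:

[(2, 8, 1), (3, 7, 1), (4, 2, 0), (4, 5, 1), (8, 5, 4)]


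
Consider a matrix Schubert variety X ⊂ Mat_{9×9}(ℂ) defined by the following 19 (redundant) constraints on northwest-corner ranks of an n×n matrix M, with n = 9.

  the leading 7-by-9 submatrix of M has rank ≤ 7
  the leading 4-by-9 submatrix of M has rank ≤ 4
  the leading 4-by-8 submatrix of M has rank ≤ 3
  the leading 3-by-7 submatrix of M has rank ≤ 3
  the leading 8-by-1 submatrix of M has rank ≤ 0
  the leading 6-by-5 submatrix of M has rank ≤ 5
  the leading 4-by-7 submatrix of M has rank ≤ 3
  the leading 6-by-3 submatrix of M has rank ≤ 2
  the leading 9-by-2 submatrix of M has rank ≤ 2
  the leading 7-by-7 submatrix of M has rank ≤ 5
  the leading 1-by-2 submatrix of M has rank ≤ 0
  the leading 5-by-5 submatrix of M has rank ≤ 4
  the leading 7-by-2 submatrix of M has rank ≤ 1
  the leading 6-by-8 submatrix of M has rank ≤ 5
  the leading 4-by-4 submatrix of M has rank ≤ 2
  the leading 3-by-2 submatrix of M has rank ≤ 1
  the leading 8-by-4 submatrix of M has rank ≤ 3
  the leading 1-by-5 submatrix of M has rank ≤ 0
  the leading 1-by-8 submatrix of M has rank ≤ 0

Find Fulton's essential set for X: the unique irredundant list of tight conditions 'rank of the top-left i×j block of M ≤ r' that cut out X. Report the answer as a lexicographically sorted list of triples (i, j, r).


Recovering R(i,j) via the rank-extension bound from the 19 conditions:

  i=1: 0 | 0 | 0 | 0 | 0 | 0 | 0 | 0 | 1
  i=2: 0 | 1 | 1 | 1 | 1 | 1 | 1 | 1 | 2
  i=3: 0 | 1 | 2 | 2 | 2 | 2 | 2 | 2 | 3
  i=4: 0 | 1 | 2 | 2 | 3 | 3 | 3 | 3 | 4
  i=5: 0 | 1 | 2 | 3 | 4 | 4 | 4 | 4 | 5
  i=6: 0 | 1 | 2 | 3 | 4 | 5 | 5 | 5 | 6
  i=7: 0 | 1 | 2 | 3 | 4 | 5 | 5 | 6 | 7
  i=8: 0 | 1 | 2 | 3 | 4 | 5 | 6 | 7 | 8
  i=9: 1 | 2 | 3 | 4 | 5 | 6 | 7 | 8 | 9

second differences of R give the permutation w = (9, 2, 3, 5, 4, 6, 8, 7, 1).

4 SE-corners of the 17-cell Rothe diagram give Ess(w):

[(1, 8, 0), (4, 4, 2), (7, 7, 5), (8, 1, 0)]


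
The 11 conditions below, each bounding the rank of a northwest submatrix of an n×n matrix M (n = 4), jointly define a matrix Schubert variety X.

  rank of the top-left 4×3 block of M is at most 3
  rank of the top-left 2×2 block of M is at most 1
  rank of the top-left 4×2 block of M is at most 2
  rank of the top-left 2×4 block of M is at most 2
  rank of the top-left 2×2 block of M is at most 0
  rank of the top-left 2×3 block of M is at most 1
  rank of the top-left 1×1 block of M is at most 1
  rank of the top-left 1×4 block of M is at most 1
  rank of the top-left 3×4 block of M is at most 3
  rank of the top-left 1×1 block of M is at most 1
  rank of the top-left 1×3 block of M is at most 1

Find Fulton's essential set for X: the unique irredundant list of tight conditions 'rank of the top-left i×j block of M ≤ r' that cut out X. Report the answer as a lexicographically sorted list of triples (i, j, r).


Recovering R(i,j) via the rank-extension bound from the 11 conditions:

  row 1: 0, 0, 1, 1
  row 2: 0, 0, 1, 2
  row 3: 1, 1, 2, 3
  row 4: 1, 2, 3, 4

hence w(1..4) = (3, 4, 1, 2).

|D(w)|=4, |Ess(w)|=1:

[(2, 2, 0)]


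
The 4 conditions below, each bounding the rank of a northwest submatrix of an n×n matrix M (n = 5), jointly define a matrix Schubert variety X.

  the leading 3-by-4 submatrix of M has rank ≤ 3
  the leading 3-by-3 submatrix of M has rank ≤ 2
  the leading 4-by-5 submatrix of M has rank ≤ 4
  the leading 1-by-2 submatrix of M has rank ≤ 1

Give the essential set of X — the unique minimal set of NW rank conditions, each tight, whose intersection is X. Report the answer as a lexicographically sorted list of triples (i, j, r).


Computing R[i][j] = min implied NW-rank bound (n=5, 4 conditions):

  row 1: 1, 1, 1, 1, 1
  row 2: 1, 2, 2, 2, 2
  row 3: 1, 2, 2, 3, 3
  row 4: 1, 2, 3, 4, 4
  row 5: 1, 2, 3, 4, 5

hence w(1..5) = (1, 2, 4, 3, 5).

Fulton essential set (the sole Rothe cell):

[(3, 3, 2)]


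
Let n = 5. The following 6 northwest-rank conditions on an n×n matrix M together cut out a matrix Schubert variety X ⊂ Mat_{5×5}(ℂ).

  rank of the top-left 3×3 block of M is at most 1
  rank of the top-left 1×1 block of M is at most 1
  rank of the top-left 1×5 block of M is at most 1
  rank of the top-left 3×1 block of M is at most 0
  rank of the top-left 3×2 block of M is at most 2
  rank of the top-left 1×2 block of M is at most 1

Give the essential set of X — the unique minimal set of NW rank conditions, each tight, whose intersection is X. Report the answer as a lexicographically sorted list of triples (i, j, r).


Computing R[i][j] = min implied NW-rank bound (n=5, 6 conditions):

  0 1 1 1 1
  0 1 1 2 2
  0 1 1 2 3
  1 2 2 3 4
  1 2 3 4 5

second differences of R give the permutation w = (2, 4, 5, 1, 3).

ℓ(w)=5; the 2 essential cells (i,j,r):

[(3, 1, 0), (3, 3, 1)]


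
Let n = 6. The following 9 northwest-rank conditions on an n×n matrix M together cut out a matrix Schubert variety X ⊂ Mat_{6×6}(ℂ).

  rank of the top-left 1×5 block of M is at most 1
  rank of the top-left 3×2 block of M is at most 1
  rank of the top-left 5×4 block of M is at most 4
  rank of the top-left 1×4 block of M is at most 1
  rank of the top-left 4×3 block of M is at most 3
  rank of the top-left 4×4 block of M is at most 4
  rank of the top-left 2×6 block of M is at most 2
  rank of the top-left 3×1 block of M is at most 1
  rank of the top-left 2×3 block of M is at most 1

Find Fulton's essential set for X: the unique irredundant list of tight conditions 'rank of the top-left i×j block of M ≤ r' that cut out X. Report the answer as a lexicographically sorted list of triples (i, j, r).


Propagating the 9 rank bounds to every northwest block:

  row 1: 1 | 1 | 1 | 1 | 1 | 1
  row 2: 1 | 1 | 1 | 2 | 2 | 2
  row 3: 1 | 1 | 2 | 3 | 3 | 3
  row 4: 1 | 2 | 3 | 4 | 4 | 4
  row 5: 1 | 2 | 3 | 4 | 5 | 5
  row 6: 1 | 2 | 3 | 4 | 5 | 6

the unique w with this rank table is (1, 4, 3, 2, 5, 6).

ℓ(w)=3; the 2 essential cells (i,j,r):

[(2, 3, 1), (3, 2, 1)]


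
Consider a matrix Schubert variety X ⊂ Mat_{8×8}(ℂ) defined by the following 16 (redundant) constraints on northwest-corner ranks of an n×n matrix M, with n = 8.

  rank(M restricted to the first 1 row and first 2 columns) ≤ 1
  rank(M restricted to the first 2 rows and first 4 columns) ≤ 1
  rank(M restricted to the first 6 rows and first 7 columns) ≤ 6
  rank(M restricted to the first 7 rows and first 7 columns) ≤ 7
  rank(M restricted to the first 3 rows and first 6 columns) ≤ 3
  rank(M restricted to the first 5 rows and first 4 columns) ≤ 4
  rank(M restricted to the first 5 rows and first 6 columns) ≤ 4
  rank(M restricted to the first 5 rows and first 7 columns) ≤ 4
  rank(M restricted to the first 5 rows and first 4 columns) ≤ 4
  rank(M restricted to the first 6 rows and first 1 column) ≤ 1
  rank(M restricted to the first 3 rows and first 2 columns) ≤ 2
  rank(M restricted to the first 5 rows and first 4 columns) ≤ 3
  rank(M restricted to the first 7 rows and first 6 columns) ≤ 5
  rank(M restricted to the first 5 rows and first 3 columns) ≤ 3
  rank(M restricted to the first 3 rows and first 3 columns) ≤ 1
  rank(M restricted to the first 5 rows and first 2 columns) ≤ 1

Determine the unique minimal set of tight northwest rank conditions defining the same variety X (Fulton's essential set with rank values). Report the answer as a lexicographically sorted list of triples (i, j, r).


Reconstructing r_w from the 16 given conditions:

  row 1: 1, 1, 1, 1, 1, 1, 1, 1
  row 2: 1, 1, 1, 1, 2, 2, 2, 2
  row 3: 1, 1, 1, 2, 3, 3, 3, 3
  row 4: 1, 1, 2, 3, 4, 4, 4, 4
  row 5: 1, 1, 2, 3, 4, 4, 4, 5
  row 6: 1, 2, 3, 4, 5, 5, 5, 6
  row 7: 1, 2, 3, 4, 5, 5, 6, 7
  row 8: 1, 2, 3, 4, 5, 6, 7, 8

hence w(1..8) = (1, 5, 4, 3, 8, 2, 7, 6).

5 SE-corners of the 10-cell Rothe diagram give Ess(w):

[(2, 4, 1), (3, 3, 1), (5, 2, 1), (5, 7, 4), (7, 6, 5)]


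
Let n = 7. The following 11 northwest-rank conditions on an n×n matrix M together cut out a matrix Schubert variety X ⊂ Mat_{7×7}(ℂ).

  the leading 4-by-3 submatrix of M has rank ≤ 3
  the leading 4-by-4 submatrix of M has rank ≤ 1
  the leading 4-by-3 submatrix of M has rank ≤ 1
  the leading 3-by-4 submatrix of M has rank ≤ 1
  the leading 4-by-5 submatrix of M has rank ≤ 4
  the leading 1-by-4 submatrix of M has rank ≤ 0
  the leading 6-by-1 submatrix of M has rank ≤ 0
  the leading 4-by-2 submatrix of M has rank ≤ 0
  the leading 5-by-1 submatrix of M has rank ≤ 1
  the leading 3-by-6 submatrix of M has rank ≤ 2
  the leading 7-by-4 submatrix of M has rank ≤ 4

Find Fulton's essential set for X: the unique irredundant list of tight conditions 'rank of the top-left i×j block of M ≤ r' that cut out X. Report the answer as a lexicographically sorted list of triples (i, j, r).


Propagating the 11 rank bounds to every northwest block:

  0, 0, 0, 0, 1, 1, 1
  0, 0, 1, 1, 2, 2, 2
  0, 0, 1, 1, 2, 2, 3
  0, 0, 1, 1, 2, 3, 4
  0, 1, 2, 2, 3, 4, 5
  0, 1, 2, 3, 4, 5, 6
  1, 2, 3, 4, 5, 6, 7

second differences of R give the permutation w = (5, 3, 7, 6, 2, 4, 1).

Rothe diagram D(w) (15 cells), 5 SE-corners (essential conditions):

[(1, 4, 0), (3, 6, 2), (4, 2, 0), (4, 4, 1), (6, 1, 0)]
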